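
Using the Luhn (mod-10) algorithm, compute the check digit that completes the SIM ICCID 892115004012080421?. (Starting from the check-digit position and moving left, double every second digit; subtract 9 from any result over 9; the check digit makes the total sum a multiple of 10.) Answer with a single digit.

Partial digits right→left: 1 2 4 0 8 0 2 1 0 4 0 0 5 1 1 2 9 8
Double every second digit counting from the check-digit position (so the 1st, 3rd, 5th, ... of the partial from the right).
  doubled (with −9 where >9): 2 8 7 4 0 0 1 2 9 → sum 33
  kept as-is: 2 0 0 1 4 0 1 2 8 → sum 18
Total = 33 + 18 = 51.
Check digit = (10 − (51 mod 10)) mod 10 = 9.

9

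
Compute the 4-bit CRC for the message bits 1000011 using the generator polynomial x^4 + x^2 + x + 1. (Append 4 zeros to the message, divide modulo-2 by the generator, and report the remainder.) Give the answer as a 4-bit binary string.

Append 4 zeros: 10000110000. Divide by 10111 (XOR where the leading bit is 1):
  pos 0: 10000 XOR 10111 = 00111
  pos 2: 11111 XOR 10111 = 01000
  pos 3: 10000 XOR 10111 = 00111
  pos 5: 11100 XOR 10111 = 01011
  pos 6: 10110 XOR 10111 = 00001
Remainder (last 4 bits) = 0001. This is the CRC / FCS.

0001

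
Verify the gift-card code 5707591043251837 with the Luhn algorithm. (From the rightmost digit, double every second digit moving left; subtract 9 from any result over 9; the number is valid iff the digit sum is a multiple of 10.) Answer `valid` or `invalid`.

valid

From the right, keep odd positions and double even positions (subtract 9 from any doubled value over 9):
  doubled (positions 2,4,...): 6 2 4 8 2 1 0 1 → sum 24
  kept (positions 1,3,...): 7 8 5 3 0 9 7 7 → sum 46
Total = 70.
70 mod 10 = 0, so the number is valid.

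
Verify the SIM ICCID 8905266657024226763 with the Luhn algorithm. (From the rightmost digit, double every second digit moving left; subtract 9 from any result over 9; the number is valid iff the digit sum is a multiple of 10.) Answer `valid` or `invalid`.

From the right, keep odd positions and double even positions (subtract 9 from any doubled value over 9):
  doubled (positions 2,4,...): 3 3 4 4 5 3 3 1 9 → sum 35
  kept (positions 1,3,...): 3 7 2 4 0 5 6 2 0 8 → sum 37
Total = 72.
72 mod 10 = 2, so the number is invalid.

invalid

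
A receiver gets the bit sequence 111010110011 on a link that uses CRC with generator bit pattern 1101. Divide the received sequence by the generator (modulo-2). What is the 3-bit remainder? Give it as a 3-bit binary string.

000

Modulo-2 division of 111010110011 by 1101:
  pos 0: 1110 XOR 1101 = 0011
  pos 2: 1110 XOR 1101 = 0011
  pos 4: 1111 XOR 1101 = 0010
  pos 6: 1000 XOR 1101 = 0101
  pos 7: 1011 XOR 1101 = 0110
  pos 8: 1101 XOR 1101 = 0000
Remainder = 000 (zero — the frame passes the CRC check).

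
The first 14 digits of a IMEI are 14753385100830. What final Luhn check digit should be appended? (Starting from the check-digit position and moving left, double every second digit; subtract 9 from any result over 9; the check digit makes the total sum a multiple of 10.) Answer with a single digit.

4

Partial digits right→left: 0 3 8 0 0 1 5 8 3 3 5 7 4 1
Double every second digit counting from the check-digit position (so the 1st, 3rd, 5th, ... of the partial from the right).
  doubled (with −9 where >9): 0 7 0 1 6 1 8 → sum 23
  kept as-is: 3 0 1 8 3 7 1 → sum 23
Total = 23 + 23 = 46.
Check digit = (10 − (46 mod 10)) mod 10 = 4.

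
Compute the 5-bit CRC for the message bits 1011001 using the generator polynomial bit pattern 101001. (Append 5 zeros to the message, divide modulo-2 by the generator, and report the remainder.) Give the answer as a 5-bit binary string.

00001

Append 5 zeros: 101100100000. Divide by 101001 (XOR where the leading bit is 1):
  pos 0: 101100 XOR 101001 = 000101
  pos 3: 101100 XOR 101001 = 000101
  pos 6: 101000 XOR 101001 = 000001
Remainder (last 5 bits) = 00001. This is the CRC / FCS.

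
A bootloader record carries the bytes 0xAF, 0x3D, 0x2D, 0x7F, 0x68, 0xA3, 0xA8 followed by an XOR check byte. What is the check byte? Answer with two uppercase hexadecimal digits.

A3

XOR the bytes together:
  start with 0xAF
  0xAF ⊕ 0x3D = 0x92
  0x92 ⊕ 0x2D = 0xBF
  0xBF ⊕ 0x7F = 0xC0
  0xC0 ⊕ 0x68 = 0xA8
  0xA8 ⊕ 0xA3 = 0x0B
  0x0B ⊕ 0xA8 = 0xA3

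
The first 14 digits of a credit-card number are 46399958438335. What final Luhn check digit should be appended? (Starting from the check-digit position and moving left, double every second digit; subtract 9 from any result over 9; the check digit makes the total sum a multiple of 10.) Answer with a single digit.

Partial digits right→left: 5 3 3 8 3 4 8 5 9 9 9 3 6 4
Double every second digit counting from the check-digit position (so the 1st, 3rd, 5th, ... of the partial from the right).
  doubled (with −9 where >9): 1 6 6 7 9 9 3 → sum 41
  kept as-is: 3 8 4 5 9 3 4 → sum 36
Total = 41 + 36 = 77.
Check digit = (10 − (77 mod 10)) mod 10 = 3.

3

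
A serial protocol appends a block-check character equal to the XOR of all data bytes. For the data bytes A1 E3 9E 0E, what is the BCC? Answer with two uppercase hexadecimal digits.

D2

XOR the bytes together:
  start with 0xA1
  0xA1 ⊕ 0xE3 = 0x42
  0x42 ⊕ 0x9E = 0xDC
  0xDC ⊕ 0x0E = 0xD2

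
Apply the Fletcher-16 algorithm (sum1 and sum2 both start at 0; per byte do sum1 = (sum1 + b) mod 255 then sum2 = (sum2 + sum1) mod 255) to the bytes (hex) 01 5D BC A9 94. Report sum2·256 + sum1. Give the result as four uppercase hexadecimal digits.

9859

Running sums (mod 255):
  after byte 0 (01): sum1=1, sum2=1
  after byte 1 (5D): sum1=94, sum2=95
  after byte 2 (BC): sum1=27, sum2=122
  after byte 3 (A9): sum1=196, sum2=63
  after byte 4 (94): sum1=89, sum2=152
Checksum = sum2·256 + sum1 = 152·256 + 89 = 39001 = 0x9859.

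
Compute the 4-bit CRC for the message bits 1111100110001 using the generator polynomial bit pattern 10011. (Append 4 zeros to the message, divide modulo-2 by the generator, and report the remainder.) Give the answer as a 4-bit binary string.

0100

Append 4 zeros: 11111001100010000. Divide by 10011 (XOR where the leading bit is 1):
  pos 0: 11111 XOR 10011 = 01100
  pos 1: 11000 XOR 10011 = 01011
  pos 2: 10110 XOR 10011 = 00101
  pos 4: 10111 XOR 10011 = 00100
  pos 6: 10000 XOR 10011 = 00011
  pos 9: 11010 XOR 10011 = 01001
  pos 10: 10010 XOR 10011 = 00001
Remainder (last 4 bits) = 0100. This is the CRC / FCS.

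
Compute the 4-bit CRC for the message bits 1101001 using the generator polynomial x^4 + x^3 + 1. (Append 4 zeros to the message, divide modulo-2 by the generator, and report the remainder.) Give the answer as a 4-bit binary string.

Append 4 zeros: 11010010000. Divide by 11001 (XOR where the leading bit is 1):
  pos 0: 11010 XOR 11001 = 00011
  pos 3: 11010 XOR 11001 = 00011
  pos 6: 11000 XOR 11001 = 00001
Remainder (last 4 bits) = 0001. This is the CRC / FCS.

0001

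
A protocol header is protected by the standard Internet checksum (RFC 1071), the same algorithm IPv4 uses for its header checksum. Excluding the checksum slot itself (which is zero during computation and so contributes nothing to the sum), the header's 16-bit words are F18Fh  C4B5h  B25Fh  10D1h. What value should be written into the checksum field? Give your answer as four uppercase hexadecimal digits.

One's-complement addition (fold any carry out of bit 15 back into bit 0):
  0xF18F + 0xC4B5 = 0x1B644 → wrap carry → 0xB645
  0xB645 + 0xB25F = 0x168A4 → wrap carry → 0x68A5
  0x68A5 + 0x10D1 = 0x07976
One's-complement sum = 0x7976.
Checksum = ~0x7976 & 0xFFFF = 0x8689.

8689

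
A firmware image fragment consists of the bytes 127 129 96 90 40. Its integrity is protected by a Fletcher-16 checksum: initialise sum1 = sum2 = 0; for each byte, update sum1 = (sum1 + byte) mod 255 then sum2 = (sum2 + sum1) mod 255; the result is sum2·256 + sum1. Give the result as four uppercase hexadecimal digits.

Running sums (mod 255):
  after byte 0 (127): sum1=127, sum2=127
  after byte 1 (129): sum1=1, sum2=128
  after byte 2 (96): sum1=97, sum2=225
  after byte 3 (90): sum1=187, sum2=157
  after byte 4 (40): sum1=227, sum2=129
Checksum = sum2·256 + sum1 = 129·256 + 227 = 33251 = 0x81E3.

81E3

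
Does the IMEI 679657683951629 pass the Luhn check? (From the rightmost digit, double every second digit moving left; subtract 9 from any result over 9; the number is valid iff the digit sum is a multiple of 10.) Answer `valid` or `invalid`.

invalid

From the right, keep odd positions and double even positions (subtract 9 from any doubled value over 9):
  doubled (positions 2,4,...): 4 2 9 7 5 3 5 → sum 35
  kept (positions 1,3,...): 9 6 5 3 6 5 9 6 → sum 49
Total = 84.
84 mod 10 = 4, so the number is invalid.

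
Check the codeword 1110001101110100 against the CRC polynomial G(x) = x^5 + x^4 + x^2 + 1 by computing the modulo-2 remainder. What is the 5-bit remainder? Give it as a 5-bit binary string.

Modulo-2 division of 1110001101110100 by 110101:
  pos 0: 111000 XOR 110101 = 001101
  pos 2: 110111 XOR 110101 = 000010
  pos 6: 100111 XOR 110101 = 010010
  pos 7: 100100 XOR 110101 = 010001
  pos 8: 100011 XOR 110101 = 010110
  pos 9: 101100 XOR 110101 = 011001
  pos 10: 110010 XOR 110101 = 000111
Remainder = 00111 (nonzero — an error is detected).

00111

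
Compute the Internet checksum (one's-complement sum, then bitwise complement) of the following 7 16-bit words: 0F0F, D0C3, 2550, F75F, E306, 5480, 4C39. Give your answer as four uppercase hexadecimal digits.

7FBC

One's-complement addition (fold any carry out of bit 15 back into bit 0):
  0x0F0F + 0xD0C3 = 0x0DFD2
  0xDFD2 + 0x2550 = 0x10522 → wrap carry → 0x0523
  0x0523 + 0xF75F = 0x0FC82
  0xFC82 + 0xE306 = 0x1DF88 → wrap carry → 0xDF89
  0xDF89 + 0x5480 = 0x13409 → wrap carry → 0x340A
  0x340A + 0x4C39 = 0x08043
One's-complement sum = 0x8043.
Checksum = ~0x8043 & 0xFFFF = 0x7FBC.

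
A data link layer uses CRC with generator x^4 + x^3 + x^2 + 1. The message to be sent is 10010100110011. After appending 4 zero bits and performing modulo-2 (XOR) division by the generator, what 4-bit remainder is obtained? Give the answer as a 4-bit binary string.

Append 4 zeros: 100101001100110000. Divide by 11101 (XOR where the leading bit is 1):
  pos 0: 10010 XOR 11101 = 01111
  pos 1: 11111 XOR 11101 = 00010
  pos 4: 10001 XOR 11101 = 01100
  pos 5: 11001 XOR 11101 = 00100
  pos 7: 10000 XOR 11101 = 01101
  pos 8: 11011 XOR 11101 = 00110
  pos 10: 11010 XOR 11101 = 00111
  pos 12: 11100 XOR 11101 = 00001
Remainder (last 4 bits) = 0010. This is the CRC / FCS.

0010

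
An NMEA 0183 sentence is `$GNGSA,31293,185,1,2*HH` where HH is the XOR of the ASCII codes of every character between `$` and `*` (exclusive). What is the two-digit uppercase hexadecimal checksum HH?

XOR the ASCII codes of the payload characters:
  'G' = 0x47 → acc = 0x47
  'N' = 0x4E → acc = 0x09
  'G' = 0x47 → acc = 0x4E
  'S' = 0x53 → acc = 0x1D
  'A' = 0x41 → acc = 0x5C
  ',' = 0x2C → acc = 0x70
  '3' = 0x33 → acc = 0x43
  '1' = 0x31 → acc = 0x72
  '2' = 0x32 → acc = 0x40
  '9' = 0x39 → acc = 0x79
  '3' = 0x33 → acc = 0x4A
  ',' = 0x2C → acc = 0x66
  '1' = 0x31 → acc = 0x57
  '8' = 0x38 → acc = 0x6F
  '5' = 0x35 → acc = 0x5A
  ',' = 0x2C → acc = 0x76
  '1' = 0x31 → acc = 0x47
  ',' = 0x2C → acc = 0x6B
  '2' = 0x32 → acc = 0x59
Checksum = 0x59.

59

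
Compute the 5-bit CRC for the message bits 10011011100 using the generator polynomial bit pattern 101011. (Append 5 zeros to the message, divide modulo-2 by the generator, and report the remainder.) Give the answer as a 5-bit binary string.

00011

Append 5 zeros: 1001101110000000. Divide by 101011 (XOR where the leading bit is 1):
  pos 0: 100110 XOR 101011 = 001101
  pos 2: 110111 XOR 101011 = 011100
  pos 3: 111001 XOR 101011 = 010010
  pos 4: 100100 XOR 101011 = 001111
  pos 6: 111100 XOR 101011 = 010111
  pos 7: 101110 XOR 101011 = 000101
  pos 10: 101000 XOR 101011 = 000011
Remainder (last 5 bits) = 00011. This is the CRC / FCS.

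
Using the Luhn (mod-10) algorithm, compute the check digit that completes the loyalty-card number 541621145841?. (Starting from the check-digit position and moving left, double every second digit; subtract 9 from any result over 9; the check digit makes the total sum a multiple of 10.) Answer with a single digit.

2

Partial digits right→left: 1 4 8 5 4 1 1 2 6 1 4 5
Double every second digit counting from the check-digit position (so the 1st, 3rd, 5th, ... of the partial from the right).
  doubled (with −9 where >9): 2 7 8 2 3 8 → sum 30
  kept as-is: 4 5 1 2 1 5 → sum 18
Total = 30 + 18 = 48.
Check digit = (10 − (48 mod 10)) mod 10 = 2.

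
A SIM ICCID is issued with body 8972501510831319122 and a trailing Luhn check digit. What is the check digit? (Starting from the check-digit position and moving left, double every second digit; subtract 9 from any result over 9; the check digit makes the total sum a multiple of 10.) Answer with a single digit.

Partial digits right→left: 2 2 1 9 1 3 1 3 8 0 1 5 1 0 5 2 7 9 8
Double every second digit counting from the check-digit position (so the 1st, 3rd, 5th, ... of the partial from the right).
  doubled (with −9 where >9): 4 2 2 2 7 2 2 1 5 7 → sum 34
  kept as-is: 2 9 3 3 0 5 0 2 9 → sum 33
Total = 34 + 33 = 67.
Check digit = (10 − (67 mod 10)) mod 10 = 3.

3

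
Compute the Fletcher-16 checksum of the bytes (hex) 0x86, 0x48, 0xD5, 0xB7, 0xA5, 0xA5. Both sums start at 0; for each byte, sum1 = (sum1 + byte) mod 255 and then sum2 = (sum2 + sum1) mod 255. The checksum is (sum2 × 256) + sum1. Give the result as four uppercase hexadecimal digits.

00A7

Running sums (mod 255):
  after byte 0 (0x86): sum1=134, sum2=134
  after byte 1 (0x48): sum1=206, sum2=85
  after byte 2 (0xD5): sum1=164, sum2=249
  after byte 3 (0xB7): sum1=92, sum2=86
  after byte 4 (0xA5): sum1=2, sum2=88
  after byte 5 (0xA5): sum1=167, sum2=0
Checksum = sum2·256 + sum1 = 0·256 + 167 = 167 = 0x00A7.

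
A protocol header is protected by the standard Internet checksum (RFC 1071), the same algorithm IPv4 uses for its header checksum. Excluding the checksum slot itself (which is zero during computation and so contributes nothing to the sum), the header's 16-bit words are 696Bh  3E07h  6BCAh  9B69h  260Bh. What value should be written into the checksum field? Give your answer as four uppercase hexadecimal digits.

One's-complement addition (fold any carry out of bit 15 back into bit 0):
  0x696B + 0x3E07 = 0x0A772
  0xA772 + 0x6BCA = 0x1133C → wrap carry → 0x133D
  0x133D + 0x9B69 = 0x0AEA6
  0xAEA6 + 0x260B = 0x0D4B1
One's-complement sum = 0xD4B1.
Checksum = ~0xD4B1 & 0xFFFF = 0x2B4E.

2B4E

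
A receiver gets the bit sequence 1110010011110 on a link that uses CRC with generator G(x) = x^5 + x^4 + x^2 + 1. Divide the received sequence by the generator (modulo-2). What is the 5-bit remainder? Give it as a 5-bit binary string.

00000

Modulo-2 division of 1110010011110 by 110101:
  pos 0: 111001 XOR 110101 = 001100
  pos 2: 110000 XOR 110101 = 000101
  pos 5: 101111 XOR 110101 = 011010
  pos 6: 110101 XOR 110101 = 000000
Remainder = 00000 (zero — the frame passes the CRC check).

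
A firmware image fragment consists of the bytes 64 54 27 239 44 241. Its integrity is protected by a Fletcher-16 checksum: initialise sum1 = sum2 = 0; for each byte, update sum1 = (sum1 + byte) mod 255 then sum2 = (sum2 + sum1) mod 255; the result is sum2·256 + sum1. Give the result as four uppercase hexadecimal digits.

179F

Running sums (mod 255):
  after byte 0 (64): sum1=64, sum2=64
  after byte 1 (54): sum1=118, sum2=182
  after byte 2 (27): sum1=145, sum2=72
  after byte 3 (239): sum1=129, sum2=201
  after byte 4 (44): sum1=173, sum2=119
  after byte 5 (241): sum1=159, sum2=23
Checksum = sum2·256 + sum1 = 23·256 + 159 = 6047 = 0x179F.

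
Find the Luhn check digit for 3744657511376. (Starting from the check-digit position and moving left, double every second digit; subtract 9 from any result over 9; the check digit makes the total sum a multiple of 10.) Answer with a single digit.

8

Partial digits right→left: 6 7 3 1 1 5 7 5 6 4 4 7 3
Double every second digit counting from the check-digit position (so the 1st, 3rd, 5th, ... of the partial from the right).
  doubled (with −9 where >9): 3 6 2 5 3 8 6 → sum 33
  kept as-is: 7 1 5 5 4 7 → sum 29
Total = 33 + 29 = 62.
Check digit = (10 − (62 mod 10)) mod 10 = 8.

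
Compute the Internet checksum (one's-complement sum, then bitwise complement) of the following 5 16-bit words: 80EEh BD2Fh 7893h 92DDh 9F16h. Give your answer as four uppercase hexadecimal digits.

175A

One's-complement addition (fold any carry out of bit 15 back into bit 0):
  0x80EE + 0xBD2F = 0x13E1D → wrap carry → 0x3E1E
  0x3E1E + 0x7893 = 0x0B6B1
  0xB6B1 + 0x92DD = 0x1498E → wrap carry → 0x498F
  0x498F + 0x9F16 = 0x0E8A5
One's-complement sum = 0xE8A5.
Checksum = ~0xE8A5 & 0xFFFF = 0x175A.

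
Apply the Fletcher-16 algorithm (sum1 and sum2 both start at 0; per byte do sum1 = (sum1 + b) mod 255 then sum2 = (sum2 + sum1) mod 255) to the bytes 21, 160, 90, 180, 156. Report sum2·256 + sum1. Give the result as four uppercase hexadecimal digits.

Running sums (mod 255):
  after byte 0 (21): sum1=21, sum2=21
  after byte 1 (160): sum1=181, sum2=202
  after byte 2 (90): sum1=16, sum2=218
  after byte 3 (180): sum1=196, sum2=159
  after byte 4 (156): sum1=97, sum2=1
Checksum = sum2·256 + sum1 = 1·256 + 97 = 353 = 0x0161.

0161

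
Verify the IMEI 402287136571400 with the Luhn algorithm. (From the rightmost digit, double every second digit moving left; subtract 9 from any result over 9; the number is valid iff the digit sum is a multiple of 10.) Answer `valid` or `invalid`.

From the right, keep odd positions and double even positions (subtract 9 from any doubled value over 9):
  doubled (positions 2,4,...): 0 2 1 6 5 4 0 → sum 18
  kept (positions 1,3,...): 0 4 7 6 1 8 2 4 → sum 32
Total = 50.
50 mod 10 = 0, so the number is valid.

valid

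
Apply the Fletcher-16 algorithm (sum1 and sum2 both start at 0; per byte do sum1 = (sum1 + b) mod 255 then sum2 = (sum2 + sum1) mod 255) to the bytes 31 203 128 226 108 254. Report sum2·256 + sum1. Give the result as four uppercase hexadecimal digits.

38B9

Running sums (mod 255):
  after byte 0 (31): sum1=31, sum2=31
  after byte 1 (203): sum1=234, sum2=10
  after byte 2 (128): sum1=107, sum2=117
  after byte 3 (226): sum1=78, sum2=195
  after byte 4 (108): sum1=186, sum2=126
  after byte 5 (254): sum1=185, sum2=56
Checksum = sum2·256 + sum1 = 56·256 + 185 = 14521 = 0x38B9.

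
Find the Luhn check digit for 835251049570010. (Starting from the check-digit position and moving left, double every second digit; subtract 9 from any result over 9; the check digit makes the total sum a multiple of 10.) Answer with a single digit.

1

Partial digits right→left: 0 1 0 0 7 5 9 4 0 1 5 2 5 3 8
Double every second digit counting from the check-digit position (so the 1st, 3rd, 5th, ... of the partial from the right).
  doubled (with −9 where >9): 0 0 5 9 0 1 1 7 → sum 23
  kept as-is: 1 0 5 4 1 2 3 → sum 16
Total = 23 + 16 = 39.
Check digit = (10 − (39 mod 10)) mod 10 = 1.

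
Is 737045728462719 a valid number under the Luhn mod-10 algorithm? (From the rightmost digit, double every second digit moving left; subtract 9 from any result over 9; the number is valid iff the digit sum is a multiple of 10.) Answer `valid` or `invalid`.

From the right, keep odd positions and double even positions (subtract 9 from any doubled value over 9):
  doubled (positions 2,4,...): 2 4 8 4 1 0 6 → sum 25
  kept (positions 1,3,...): 9 7 6 8 7 4 7 7 → sum 55
Total = 80.
80 mod 10 = 0, so the number is valid.

valid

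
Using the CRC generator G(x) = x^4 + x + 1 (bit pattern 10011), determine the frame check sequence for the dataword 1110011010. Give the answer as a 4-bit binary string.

Append 4 zeros: 11100110100000. Divide by 10011 (XOR where the leading bit is 1):
  pos 0: 11100 XOR 10011 = 01111
  pos 1: 11111 XOR 10011 = 01100
  pos 2: 11001 XOR 10011 = 01010
  pos 3: 10100 XOR 10011 = 00111
  pos 5: 11110 XOR 10011 = 01101
  pos 6: 11010 XOR 10011 = 01001
  pos 7: 10010 XOR 10011 = 00001
Remainder (last 4 bits) = 0100. This is the CRC / FCS.

0100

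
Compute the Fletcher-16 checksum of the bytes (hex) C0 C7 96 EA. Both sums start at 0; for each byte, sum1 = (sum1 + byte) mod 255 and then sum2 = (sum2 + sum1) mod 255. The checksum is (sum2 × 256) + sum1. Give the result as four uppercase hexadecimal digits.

Running sums (mod 255):
  after byte 0 (C0): sum1=192, sum2=192
  after byte 1 (C7): sum1=136, sum2=73
  after byte 2 (96): sum1=31, sum2=104
  after byte 3 (EA): sum1=10, sum2=114
Checksum = sum2·256 + sum1 = 114·256 + 10 = 29194 = 0x720A.

720A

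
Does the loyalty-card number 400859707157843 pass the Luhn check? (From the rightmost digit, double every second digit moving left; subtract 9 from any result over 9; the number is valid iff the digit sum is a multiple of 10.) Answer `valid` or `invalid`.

From the right, keep odd positions and double even positions (subtract 9 from any doubled value over 9):
  doubled (positions 2,4,...): 8 5 2 0 9 7 0 → sum 31
  kept (positions 1,3,...): 3 8 5 7 7 5 0 4 → sum 39
Total = 70.
70 mod 10 = 0, so the number is valid.

valid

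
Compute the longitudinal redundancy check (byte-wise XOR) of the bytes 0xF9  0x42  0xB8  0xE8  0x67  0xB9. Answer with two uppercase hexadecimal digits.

35

XOR the bytes together:
  start with 0xF9
  0xF9 ⊕ 0x42 = 0xBB
  0xBB ⊕ 0xB8 = 0x03
  0x03 ⊕ 0xE8 = 0xEB
  0xEB ⊕ 0x67 = 0x8C
  0x8C ⊕ 0xB9 = 0x35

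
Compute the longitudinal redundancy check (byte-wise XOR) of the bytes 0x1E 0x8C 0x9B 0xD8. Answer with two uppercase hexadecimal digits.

XOR the bytes together:
  start with 0x1E
  0x1E ⊕ 0x8C = 0x92
  0x92 ⊕ 0x9B = 0x09
  0x09 ⊕ 0xD8 = 0xD1

D1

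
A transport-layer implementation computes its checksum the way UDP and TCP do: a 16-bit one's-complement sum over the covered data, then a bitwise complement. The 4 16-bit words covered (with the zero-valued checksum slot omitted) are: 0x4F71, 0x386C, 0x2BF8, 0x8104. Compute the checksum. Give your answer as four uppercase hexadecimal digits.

CB25

One's-complement addition (fold any carry out of bit 15 back into bit 0):
  0x4F71 + 0x386C = 0x087DD
  0x87DD + 0x2BF8 = 0x0B3D5
  0xB3D5 + 0x8104 = 0x134D9 → wrap carry → 0x34DA
One's-complement sum = 0x34DA.
Checksum = ~0x34DA & 0xFFFF = 0xCB25.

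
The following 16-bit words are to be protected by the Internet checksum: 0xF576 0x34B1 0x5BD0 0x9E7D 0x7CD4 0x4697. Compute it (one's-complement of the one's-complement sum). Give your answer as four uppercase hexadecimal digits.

One's-complement addition (fold any carry out of bit 15 back into bit 0):
  0xF576 + 0x34B1 = 0x12A27 → wrap carry → 0x2A28
  0x2A28 + 0x5BD0 = 0x085F8
  0x85F8 + 0x9E7D = 0x12475 → wrap carry → 0x2476
  0x2476 + 0x7CD4 = 0x0A14A
  0xA14A + 0x4697 = 0x0E7E1
One's-complement sum = 0xE7E1.
Checksum = ~0xE7E1 & 0xFFFF = 0x181E.

181E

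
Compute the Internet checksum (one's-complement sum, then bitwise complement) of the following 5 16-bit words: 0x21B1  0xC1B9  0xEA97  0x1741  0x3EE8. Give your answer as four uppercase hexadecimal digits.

One's-complement addition (fold any carry out of bit 15 back into bit 0):
  0x21B1 + 0xC1B9 = 0x0E36A
  0xE36A + 0xEA97 = 0x1CE01 → wrap carry → 0xCE02
  0xCE02 + 0x1741 = 0x0E543
  0xE543 + 0x3EE8 = 0x1242B → wrap carry → 0x242C
One's-complement sum = 0x242C.
Checksum = ~0x242C & 0xFFFF = 0xDBD3.

DBD3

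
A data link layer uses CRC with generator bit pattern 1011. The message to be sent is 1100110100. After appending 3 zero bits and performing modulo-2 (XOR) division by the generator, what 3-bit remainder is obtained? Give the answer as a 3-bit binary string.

Append 3 zeros: 1100110100000. Divide by 1011 (XOR where the leading bit is 1):
  pos 0: 1100 XOR 1011 = 0111
  pos 1: 1111 XOR 1011 = 0100
  pos 2: 1001 XOR 1011 = 0010
  pos 4: 1001 XOR 1011 = 0010
  pos 6: 1000 XOR 1011 = 0011
  pos 8: 1100 XOR 1011 = 0111
  pos 9: 1110 XOR 1011 = 0101
Remainder (last 3 bits) = 101. This is the CRC / FCS.

101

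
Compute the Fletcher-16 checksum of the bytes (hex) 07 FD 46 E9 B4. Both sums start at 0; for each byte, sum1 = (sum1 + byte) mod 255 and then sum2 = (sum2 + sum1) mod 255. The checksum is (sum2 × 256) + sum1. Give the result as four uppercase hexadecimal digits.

Running sums (mod 255):
  after byte 0 (07): sum1=7, sum2=7
  after byte 1 (FD): sum1=5, sum2=12
  after byte 2 (46): sum1=75, sum2=87
  after byte 3 (E9): sum1=53, sum2=140
  after byte 4 (B4): sum1=233, sum2=118
Checksum = sum2·256 + sum1 = 118·256 + 233 = 30441 = 0x76E9.

76E9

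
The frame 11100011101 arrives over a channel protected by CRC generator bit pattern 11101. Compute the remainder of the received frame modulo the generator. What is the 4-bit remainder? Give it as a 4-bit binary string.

Modulo-2 division of 11100011101 by 11101:
  pos 0: 11100 XOR 11101 = 00001
  pos 4: 10111 XOR 11101 = 01010
  pos 5: 10100 XOR 11101 = 01001
  pos 6: 10011 XOR 11101 = 01110
Remainder = 1110 (nonzero — an error is detected).

1110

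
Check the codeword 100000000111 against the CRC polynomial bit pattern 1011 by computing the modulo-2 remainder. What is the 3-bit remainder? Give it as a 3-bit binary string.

001

Modulo-2 division of 100000000111 by 1011:
  pos 0: 1000 XOR 1011 = 0011
  pos 2: 1100 XOR 1011 = 0111
  pos 3: 1110 XOR 1011 = 0101
  pos 4: 1010 XOR 1011 = 0001
  pos 7: 1011 XOR 1011 = 0000
Remainder = 001 (nonzero — an error is detected).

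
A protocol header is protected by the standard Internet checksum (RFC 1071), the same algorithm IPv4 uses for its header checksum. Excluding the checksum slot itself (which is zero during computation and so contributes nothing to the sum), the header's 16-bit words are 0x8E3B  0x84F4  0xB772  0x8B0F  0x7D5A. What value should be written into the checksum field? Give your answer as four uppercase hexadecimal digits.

One's-complement addition (fold any carry out of bit 15 back into bit 0):
  0x8E3B + 0x84F4 = 0x1132F → wrap carry → 0x1330
  0x1330 + 0xB772 = 0x0CAA2
  0xCAA2 + 0x8B0F = 0x155B1 → wrap carry → 0x55B2
  0x55B2 + 0x7D5A = 0x0D30C
One's-complement sum = 0xD30C.
Checksum = ~0xD30C & 0xFFFF = 0x2CF3.

2CF3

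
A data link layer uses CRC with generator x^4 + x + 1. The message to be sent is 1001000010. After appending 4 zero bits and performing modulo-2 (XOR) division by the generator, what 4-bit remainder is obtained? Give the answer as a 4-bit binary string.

Append 4 zeros: 10010000100000. Divide by 10011 (XOR where the leading bit is 1):
  pos 0: 10010 XOR 10011 = 00001
  pos 4: 10001 XOR 10011 = 00010
  pos 7: 10000 XOR 10011 = 00011
Remainder (last 4 bits) = 1100. This is the CRC / FCS.

1100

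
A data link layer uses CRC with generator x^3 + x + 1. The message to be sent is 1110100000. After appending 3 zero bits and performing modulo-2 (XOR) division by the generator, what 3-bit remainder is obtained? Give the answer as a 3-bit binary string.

000

Append 3 zeros: 1110100000000. Divide by 1011 (XOR where the leading bit is 1):
  pos 0: 1110 XOR 1011 = 0101
  pos 1: 1011 XOR 1011 = 0000
Remainder (last 3 bits) = 000. This is the CRC / FCS.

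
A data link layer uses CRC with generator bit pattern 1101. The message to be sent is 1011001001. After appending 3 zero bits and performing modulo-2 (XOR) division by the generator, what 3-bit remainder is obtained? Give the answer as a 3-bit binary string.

001

Append 3 zeros: 1011001001000. Divide by 1101 (XOR where the leading bit is 1):
  pos 0: 1011 XOR 1101 = 0110
  pos 1: 1100 XOR 1101 = 0001
  pos 4: 1010 XOR 1101 = 0111
  pos 5: 1110 XOR 1101 = 0011
  pos 7: 1110 XOR 1101 = 0011
  pos 9: 1100 XOR 1101 = 0001
Remainder (last 3 bits) = 001. This is the CRC / FCS.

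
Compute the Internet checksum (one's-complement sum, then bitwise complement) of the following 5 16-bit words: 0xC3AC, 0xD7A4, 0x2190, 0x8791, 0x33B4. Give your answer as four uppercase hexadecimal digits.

87D8

One's-complement addition (fold any carry out of bit 15 back into bit 0):
  0xC3AC + 0xD7A4 = 0x19B50 → wrap carry → 0x9B51
  0x9B51 + 0x2190 = 0x0BCE1
  0xBCE1 + 0x8791 = 0x14472 → wrap carry → 0x4473
  0x4473 + 0x33B4 = 0x07827
One's-complement sum = 0x7827.
Checksum = ~0x7827 & 0xFFFF = 0x87D8.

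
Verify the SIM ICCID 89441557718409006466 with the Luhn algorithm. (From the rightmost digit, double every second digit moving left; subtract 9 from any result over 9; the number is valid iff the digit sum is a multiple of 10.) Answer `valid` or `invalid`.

invalid

From the right, keep odd positions and double even positions (subtract 9 from any doubled value over 9):
  doubled (positions 2,4,...): 3 3 0 0 7 5 1 2 8 7 → sum 36
  kept (positions 1,3,...): 6 4 0 9 4 1 7 5 4 9 → sum 49
Total = 85.
85 mod 10 = 5, so the number is invalid.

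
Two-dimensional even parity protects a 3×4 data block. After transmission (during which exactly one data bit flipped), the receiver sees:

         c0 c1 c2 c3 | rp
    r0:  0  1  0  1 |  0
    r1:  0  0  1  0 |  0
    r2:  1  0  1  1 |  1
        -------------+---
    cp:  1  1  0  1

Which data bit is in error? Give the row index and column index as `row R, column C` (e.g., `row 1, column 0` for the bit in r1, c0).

row 1, column 3

Recompute each row's even parity and compare to rp:
  r0: data parity 0, sent rp 0 → ok
  r1: data parity 1, sent rp 0 → mismatch
  r2: data parity 1, sent rp 1 → ok
Recompute each column's even parity and compare to cp:
  c0: data parity 1, sent cp 1 → ok
  c1: data parity 1, sent cp 1 → ok
  c2: data parity 0, sent cp 0 → ok
  c3: data parity 0, sent cp 1 → mismatch
Exactly one row (r1) and one column (c3) fail → the flipped bit is at their intersection.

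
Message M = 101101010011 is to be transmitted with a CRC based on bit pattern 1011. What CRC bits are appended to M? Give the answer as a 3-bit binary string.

Append 3 zeros: 101101010011000. Divide by 1011 (XOR where the leading bit is 1):
  pos 0: 1011 XOR 1011 = 0000
  pos 5: 1010 XOR 1011 = 0001
  pos 8: 1011 XOR 1011 = 0000
Remainder (last 3 bits) = 000. This is the CRC / FCS.

000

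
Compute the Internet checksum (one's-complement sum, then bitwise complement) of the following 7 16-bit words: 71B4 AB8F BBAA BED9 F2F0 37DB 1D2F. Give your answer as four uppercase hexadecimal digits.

One's-complement addition (fold any carry out of bit 15 back into bit 0):
  0x71B4 + 0xAB8F = 0x11D43 → wrap carry → 0x1D44
  0x1D44 + 0xBBAA = 0x0D8EE
  0xD8EE + 0xBED9 = 0x197C7 → wrap carry → 0x97C8
  0x97C8 + 0xF2F0 = 0x18AB8 → wrap carry → 0x8AB9
  0x8AB9 + 0x37DB = 0x0C294
  0xC294 + 0x1D2F = 0x0DFC3
One's-complement sum = 0xDFC3.
Checksum = ~0xDFC3 & 0xFFFF = 0x203C.

203C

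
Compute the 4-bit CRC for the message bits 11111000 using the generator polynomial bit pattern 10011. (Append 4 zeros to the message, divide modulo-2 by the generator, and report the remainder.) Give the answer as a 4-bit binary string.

Append 4 zeros: 111110000000. Divide by 10011 (XOR where the leading bit is 1):
  pos 0: 11111 XOR 10011 = 01100
  pos 1: 11000 XOR 10011 = 01011
  pos 2: 10110 XOR 10011 = 00101
  pos 4: 10100 XOR 10011 = 00111
  pos 6: 11100 XOR 10011 = 01111
  pos 7: 11110 XOR 10011 = 01101
Remainder (last 4 bits) = 1101. This is the CRC / FCS.

1101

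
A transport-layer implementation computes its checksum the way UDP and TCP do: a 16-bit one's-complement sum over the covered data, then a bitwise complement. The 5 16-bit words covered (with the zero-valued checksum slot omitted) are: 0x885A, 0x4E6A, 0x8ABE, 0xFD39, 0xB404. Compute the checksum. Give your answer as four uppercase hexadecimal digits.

One's-complement addition (fold any carry out of bit 15 back into bit 0):
  0x885A + 0x4E6A = 0x0D6C4
  0xD6C4 + 0x8ABE = 0x16182 → wrap carry → 0x6183
  0x6183 + 0xFD39 = 0x15EBC → wrap carry → 0x5EBD
  0x5EBD + 0xB404 = 0x112C1 → wrap carry → 0x12C2
One's-complement sum = 0x12C2.
Checksum = ~0x12C2 & 0xFFFF = 0xED3D.

ED3D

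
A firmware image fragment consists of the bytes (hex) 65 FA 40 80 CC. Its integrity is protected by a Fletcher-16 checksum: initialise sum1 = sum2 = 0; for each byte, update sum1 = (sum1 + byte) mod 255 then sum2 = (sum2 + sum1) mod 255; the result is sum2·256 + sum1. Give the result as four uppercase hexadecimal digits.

75ED

Running sums (mod 255):
  after byte 0 (65): sum1=101, sum2=101
  after byte 1 (FA): sum1=96, sum2=197
  after byte 2 (40): sum1=160, sum2=102
  after byte 3 (80): sum1=33, sum2=135
  after byte 4 (CC): sum1=237, sum2=117
Checksum = sum2·256 + sum1 = 117·256 + 237 = 30189 = 0x75ED.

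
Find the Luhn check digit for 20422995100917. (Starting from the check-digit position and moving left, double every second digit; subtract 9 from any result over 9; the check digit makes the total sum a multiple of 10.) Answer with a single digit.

3

Partial digits right→left: 7 1 9 0 0 1 5 9 9 2 2 4 0 2
Double every second digit counting from the check-digit position (so the 1st, 3rd, 5th, ... of the partial from the right).
  doubled (with −9 where >9): 5 9 0 1 9 4 0 → sum 28
  kept as-is: 1 0 1 9 2 4 2 → sum 19
Total = 28 + 19 = 47.
Check digit = (10 − (47 mod 10)) mod 10 = 3.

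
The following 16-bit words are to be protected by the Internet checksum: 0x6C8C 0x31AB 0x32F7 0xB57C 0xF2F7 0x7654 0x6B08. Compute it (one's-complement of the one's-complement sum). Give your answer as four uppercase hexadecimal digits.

One's-complement addition (fold any carry out of bit 15 back into bit 0):
  0x6C8C + 0x31AB = 0x09E37
  0x9E37 + 0x32F7 = 0x0D12E
  0xD12E + 0xB57C = 0x186AA → wrap carry → 0x86AB
  0x86AB + 0xF2F7 = 0x179A2 → wrap carry → 0x79A3
  0x79A3 + 0x7654 = 0x0EFF7
  0xEFF7 + 0x6B08 = 0x15AFF → wrap carry → 0x5B00
One's-complement sum = 0x5B00.
Checksum = ~0x5B00 & 0xFFFF = 0xA4FF.

A4FF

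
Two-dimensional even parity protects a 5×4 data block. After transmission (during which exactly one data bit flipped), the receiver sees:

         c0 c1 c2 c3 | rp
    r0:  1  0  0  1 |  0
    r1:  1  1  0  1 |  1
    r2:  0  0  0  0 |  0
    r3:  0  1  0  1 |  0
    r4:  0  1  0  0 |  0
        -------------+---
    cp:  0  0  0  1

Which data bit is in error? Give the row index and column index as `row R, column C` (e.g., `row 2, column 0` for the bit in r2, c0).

row 4, column 1

Recompute each row's even parity and compare to rp:
  r0: data parity 0, sent rp 0 → ok
  r1: data parity 1, sent rp 1 → ok
  r2: data parity 0, sent rp 0 → ok
  r3: data parity 0, sent rp 0 → ok
  r4: data parity 1, sent rp 0 → mismatch
Recompute each column's even parity and compare to cp:
  c0: data parity 0, sent cp 0 → ok
  c1: data parity 1, sent cp 0 → mismatch
  c2: data parity 0, sent cp 0 → ok
  c3: data parity 1, sent cp 1 → ok
Exactly one row (r4) and one column (c1) fail → the flipped bit is at their intersection.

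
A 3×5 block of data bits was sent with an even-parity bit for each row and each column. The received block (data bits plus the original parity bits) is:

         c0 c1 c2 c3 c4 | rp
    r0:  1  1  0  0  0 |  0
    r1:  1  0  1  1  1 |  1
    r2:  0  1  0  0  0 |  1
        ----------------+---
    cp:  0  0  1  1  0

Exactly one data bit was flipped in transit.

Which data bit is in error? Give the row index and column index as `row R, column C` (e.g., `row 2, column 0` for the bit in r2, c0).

Recompute each row's even parity and compare to rp:
  r0: data parity 0, sent rp 0 → ok
  r1: data parity 0, sent rp 1 → mismatch
  r2: data parity 1, sent rp 1 → ok
Recompute each column's even parity and compare to cp:
  c0: data parity 0, sent cp 0 → ok
  c1: data parity 0, sent cp 0 → ok
  c2: data parity 1, sent cp 1 → ok
  c3: data parity 1, sent cp 1 → ok
  c4: data parity 1, sent cp 0 → mismatch
Exactly one row (r1) and one column (c4) fail → the flipped bit is at their intersection.

row 1, column 4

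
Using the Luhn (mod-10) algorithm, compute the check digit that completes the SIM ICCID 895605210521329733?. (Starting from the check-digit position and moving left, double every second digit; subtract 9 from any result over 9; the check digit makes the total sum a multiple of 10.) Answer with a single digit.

5

Partial digits right→left: 3 3 7 9 2 3 1 2 5 0 1 2 5 0 6 5 9 8
Double every second digit counting from the check-digit position (so the 1st, 3rd, 5th, ... of the partial from the right).
  doubled (with −9 where >9): 6 5 4 2 1 2 1 3 9 → sum 33
  kept as-is: 3 9 3 2 0 2 0 5 8 → sum 32
Total = 33 + 32 = 65.
Check digit = (10 − (65 mod 10)) mod 10 = 5.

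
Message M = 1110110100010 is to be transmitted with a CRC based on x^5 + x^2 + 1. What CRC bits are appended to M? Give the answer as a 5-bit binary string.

11110

Append 5 zeros: 111011010001000000. Divide by 100101 (XOR where the leading bit is 1):
  pos 0: 111011 XOR 100101 = 011110
  pos 1: 111100 XOR 100101 = 011001
  pos 2: 110011 XOR 100101 = 010110
  pos 3: 101100 XOR 100101 = 001001
  pos 5: 100100 XOR 100101 = 000001
  pos 10: 110000 XOR 100101 = 010101
  pos 11: 101010 XOR 100101 = 001111
Remainder (last 5 bits) = 11110. This is the CRC / FCS.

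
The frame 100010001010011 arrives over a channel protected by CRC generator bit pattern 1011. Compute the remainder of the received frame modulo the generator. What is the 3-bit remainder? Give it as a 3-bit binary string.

010

Modulo-2 division of 100010001010011 by 1011:
  pos 0: 1000 XOR 1011 = 0011
  pos 2: 1110 XOR 1011 = 0101
  pos 3: 1010 XOR 1011 = 0001
  pos 6: 1010 XOR 1011 = 0001
  pos 9: 1100 XOR 1011 = 0111
  pos 10: 1111 XOR 1011 = 0100
  pos 11: 1001 XOR 1011 = 0010
Remainder = 010 (nonzero — an error is detected).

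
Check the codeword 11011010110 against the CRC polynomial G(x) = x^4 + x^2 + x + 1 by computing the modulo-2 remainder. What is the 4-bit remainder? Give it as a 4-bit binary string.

Modulo-2 division of 11011010110 by 10111:
  pos 0: 11011 XOR 10111 = 01100
  pos 1: 11000 XOR 10111 = 01111
  pos 2: 11111 XOR 10111 = 01000
  pos 3: 10000 XOR 10111 = 00111
  pos 5: 11111 XOR 10111 = 01000
  pos 6: 10000 XOR 10111 = 00111
Remainder = 0111 (nonzero — an error is detected).

0111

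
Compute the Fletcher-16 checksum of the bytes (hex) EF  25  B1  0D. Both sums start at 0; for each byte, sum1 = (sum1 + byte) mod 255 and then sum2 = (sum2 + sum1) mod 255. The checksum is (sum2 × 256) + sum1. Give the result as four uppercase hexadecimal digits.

9FD3

Running sums (mod 255):
  after byte 0 (EF): sum1=239, sum2=239
  after byte 1 (25): sum1=21, sum2=5
  after byte 2 (B1): sum1=198, sum2=203
  after byte 3 (0D): sum1=211, sum2=159
Checksum = sum2·256 + sum1 = 159·256 + 211 = 40915 = 0x9FD3.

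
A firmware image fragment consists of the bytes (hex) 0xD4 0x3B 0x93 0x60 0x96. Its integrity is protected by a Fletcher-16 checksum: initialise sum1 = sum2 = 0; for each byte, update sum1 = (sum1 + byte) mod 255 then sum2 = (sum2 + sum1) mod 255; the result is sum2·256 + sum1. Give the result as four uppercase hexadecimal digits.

279A

Running sums (mod 255):
  after byte 0 (0xD4): sum1=212, sum2=212
  after byte 1 (0x3B): sum1=16, sum2=228
  after byte 2 (0x93): sum1=163, sum2=136
  after byte 3 (0x60): sum1=4, sum2=140
  after byte 4 (0x96): sum1=154, sum2=39
Checksum = sum2·256 + sum1 = 39·256 + 154 = 10138 = 0x279A.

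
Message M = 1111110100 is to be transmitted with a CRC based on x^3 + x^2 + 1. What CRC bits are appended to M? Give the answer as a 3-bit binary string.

101

Append 3 zeros: 1111110100000. Divide by 1101 (XOR where the leading bit is 1):
  pos 0: 1111 XOR 1101 = 0010
  pos 2: 1011 XOR 1101 = 0110
  pos 3: 1100 XOR 1101 = 0001
  pos 6: 1100 XOR 1101 = 0001
  pos 9: 1000 XOR 1101 = 0101
Remainder (last 3 bits) = 101. This is the CRC / FCS.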